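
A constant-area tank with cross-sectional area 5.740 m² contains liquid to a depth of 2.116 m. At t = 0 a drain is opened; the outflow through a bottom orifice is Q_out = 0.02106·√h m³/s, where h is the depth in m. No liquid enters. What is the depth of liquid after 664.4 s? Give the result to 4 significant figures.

0.05561 m

With no inflow, A dh/dt = −0.02106 √h.
This is separable: 2 d(√h)/dt = −0.02106/A, so √h = √h₀ − (0.02106/(2A)) t.
√h = √2.116 − 0.02106·664.4/(2·5.740) = 1.45465 − 1.21884 = 0.235809.
h = 0.235809² = 0.0556061 m.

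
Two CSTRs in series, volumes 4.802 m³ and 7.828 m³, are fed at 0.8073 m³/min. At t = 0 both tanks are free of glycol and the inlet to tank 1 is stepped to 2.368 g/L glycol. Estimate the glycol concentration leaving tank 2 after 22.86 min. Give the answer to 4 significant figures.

1.869 g/L

Species balance on tank i: dCᵢ/dt = (Cᵢ₋₁ − Cᵢ)/τᵢ with τᵢ = Vᵢ/Q.
τ₁ = 4.802/0.8073 = 5.94822 min; τ₂ = 7.828/0.8073 = 9.69652 min.
Tank 1: C₁ = C_in(1 − e^(−t/τ₁)). Tank 2 (τ₁ ≠ τ₂): C₂ = C_in[1 − (τ₁ e^(−t/τ₁) − τ₂ e^(−t/τ₂))/(τ₁ − τ₂)].
At t = 22.86: e^(−t/τ₁) = 0.0214257, e^(−t/τ₂) = 0.0946521.
C₂ = 2.368·[1 − (5.94822·0.0214257 − 9.69652·0.0946521)/(-3.74830)] = 2.368·0.789144 = 1.86869 g/L.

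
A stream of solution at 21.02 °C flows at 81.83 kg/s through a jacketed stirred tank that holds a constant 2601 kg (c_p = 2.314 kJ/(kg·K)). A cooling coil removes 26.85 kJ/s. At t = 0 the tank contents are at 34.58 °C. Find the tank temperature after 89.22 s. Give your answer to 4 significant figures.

M c_p dT/dt = ṁ c_p (T_in − T) − Q̇.
τ = M/ṁ = 31.7854 s; T_ss = T_in − Q̇/(ṁ c_p) = 21.02 − 26.85/(81.83·2.314) = 20.8782 °C.
T approaches T_ss exponentially: T(t) = T_ss + (T₀ − T_ss) e^(−t/τ).
T(89.22) = 20.8782 + (13.7018)·e^(−89.22/31.7854) = 20.8782 + (13.7018)·0.0603890 = 21.7056 °C.

21.71 °C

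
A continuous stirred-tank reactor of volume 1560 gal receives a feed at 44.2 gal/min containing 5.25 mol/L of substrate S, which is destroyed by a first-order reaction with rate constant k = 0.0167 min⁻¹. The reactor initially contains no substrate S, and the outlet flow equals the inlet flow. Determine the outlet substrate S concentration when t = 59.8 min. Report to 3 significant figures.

3.08 mol/L

Species balance: V dC/dt = Q C_in − Q C − k V C.
dC/dt = (Q/V) C_in − (Q/V + k) C; effective rate a = Q/V + k = 0.028333 + 0.0167 = 0.045033 min⁻¹.
C_ss = Q C_in/(Q + kV) = 3.3031 mol/L; C(t) = C_ss + (C₀ − C_ss) e^(−a t).
C(59.8) = 3.3031 + (-3.3031)·e^(−0.045033·59.8) = 3.3031 + (-3.3031)·0.067678 = 3.0796 mol/L.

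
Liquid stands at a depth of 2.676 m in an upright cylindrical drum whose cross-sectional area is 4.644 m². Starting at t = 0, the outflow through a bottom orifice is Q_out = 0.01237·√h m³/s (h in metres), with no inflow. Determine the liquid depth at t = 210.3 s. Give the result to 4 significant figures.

1.838 m

Accumulation of liquid (constant cross-section A): A dh/dt = −0.01237 √h.
Separate and integrate: 2(√h − √h₀) = −(0.01237/A) t.
√h = √2.676 − 0.01237·210.3/(2·4.644) = 1.63585 − 0.280083 = 1.35577.
h = 1.35577² = 1.83810 m.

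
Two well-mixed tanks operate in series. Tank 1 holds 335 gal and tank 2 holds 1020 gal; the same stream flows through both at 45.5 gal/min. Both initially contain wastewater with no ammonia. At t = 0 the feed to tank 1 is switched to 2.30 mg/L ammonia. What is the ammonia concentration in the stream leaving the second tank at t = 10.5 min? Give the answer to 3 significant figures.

0.426 mg/L

Time constants: τᵢ = Vᵢ/Q for each well-mixed tank.
τ₁ = 335/45.5 = 7.3626 min; τ₂ = 1020/45.5 = 22.418 min.
Tank 1: C₁ = C_in(1 − e^(−t/τ₁)). Tank 2 (τ₁ ≠ τ₂): C₂ = C_in[1 − (τ₁ e^(−t/τ₁) − τ₂ e^(−t/τ₂))/(τ₁ − τ₂)].
At t = 10.5: e^(−t/τ₁) = 0.24024, e^(−t/τ₂) = 0.62601.
C₂ = 2.30·[1 − (7.3626·0.24024 − 22.418·0.62601)/(-15.055)] = 2.30·0.18532 = 0.42624 mg/L.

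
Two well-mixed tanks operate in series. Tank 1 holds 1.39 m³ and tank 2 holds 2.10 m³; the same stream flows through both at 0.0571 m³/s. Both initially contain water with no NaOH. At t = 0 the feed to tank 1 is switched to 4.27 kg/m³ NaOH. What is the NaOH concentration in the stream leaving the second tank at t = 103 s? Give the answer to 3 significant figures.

3.62 kg/m³

Each tank obeys Vᵢ dCᵢ/dt = Q(Cᵢ₋₁ − Cᵢ), so τᵢ = Vᵢ/Q.
τ₁ = 1.39/0.0571 = 24.343 s; τ₂ = 2.10/0.0571 = 36.778 s.
Solving the cascade with C₁(0)=C₂(0)=0 gives C₂(t) = C_in[1 − (τ₁ e^(−t/τ₁) − τ₂ e^(−t/τ₂))/(τ₁ − τ₂)].
At t = 103: e^(−t/τ₁) = 0.014536, e^(−t/τ₂) = 0.060772.
C₂ = 4.27·[1 − (24.343·0.014536 − 36.778·0.060772)/(-12.434)] = 4.27·0.84871 = 3.6240 kg/m³.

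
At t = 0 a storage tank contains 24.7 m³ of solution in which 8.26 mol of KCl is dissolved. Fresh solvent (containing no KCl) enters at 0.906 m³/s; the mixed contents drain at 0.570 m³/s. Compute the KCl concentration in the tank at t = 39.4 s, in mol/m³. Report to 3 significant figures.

Total volume: dV/dt = Q_in − Q_out = 0.33600 m³/s, so V(t) = 24.7 + 0.33600 t and V(39.4) = 37.938 m³.
Species balance (pure solvent in): dm/dt = −Q_out · m/V(t).
Separate: dm/m = −Q_out dt/V(t) ⇒ ln(m/m₀) = −(Q_out/(Q_in−Q_out)) ln(V/V₀).
m = m₀ (V₀/V)^(Q_out/(Q_in−Q_out)) = 8.26 × (24.7/37.938)^(1.6964) = 3.9884 mol.
C = m/V = 3.9884/37.938 = 0.10513 mol/m³.

0.105 mol/m³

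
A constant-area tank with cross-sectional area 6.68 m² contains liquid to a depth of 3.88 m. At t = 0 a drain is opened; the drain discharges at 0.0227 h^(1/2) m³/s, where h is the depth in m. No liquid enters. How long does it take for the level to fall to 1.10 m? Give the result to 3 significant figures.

542 s

A dh/dt = −Q_out = −0.0227 √h.
Separate and integrate: 2(√h − √h₀) = −(0.0227/A) t.
t = 2A(√h₀ − √h)/0.0227 = 2·6.68·(√3.88 − √1.10)/0.0227
  = 13.360 × (1.9698 − 1.0488) / 0.0227 = 542.03 s.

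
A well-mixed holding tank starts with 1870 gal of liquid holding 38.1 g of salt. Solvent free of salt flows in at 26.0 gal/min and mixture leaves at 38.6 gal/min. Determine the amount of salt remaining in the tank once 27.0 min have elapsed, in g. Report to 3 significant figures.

20.6 g

Total volume: dV/dt = Q_in − Q_out = -12.600 gal/min, so V(t) = 1870 − 12.600 t and V(27.0) = 1529.8 gal.
No salt enters, so dm/dt = −Q_out · (m/V).
Separate: dm/m = −Q_out dt/V(t) ⇒ ln(m/m₀) = −(Q_out/(Q_in−Q_out)) ln(V/V₀).
m = m₀ (V₀/V)^(Q_out/(Q_in−Q_out)) = 38.1 × (1870/1529.8)^(-3.0635) = 20.595 g.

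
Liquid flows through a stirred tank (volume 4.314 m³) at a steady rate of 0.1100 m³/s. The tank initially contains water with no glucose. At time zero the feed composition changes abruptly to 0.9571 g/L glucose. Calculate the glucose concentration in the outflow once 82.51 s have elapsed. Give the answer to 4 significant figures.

Unsteady species balance (constant V, well mixed): V dC/dt = Q(C_in − C).
Time constant τ = V/Q = 4.314/0.1100 = 39.2182 s.
Solution: C(t) = C_in + (C₀ − C_in) e^(−t/τ).
C(82.51) = 0.9571 + (0 − 0.9571)·e^(−82.51/39.2182) = 0.9571 + (-0.957100)·0.121983 = 0.840350 g/L.

0.8403 g/L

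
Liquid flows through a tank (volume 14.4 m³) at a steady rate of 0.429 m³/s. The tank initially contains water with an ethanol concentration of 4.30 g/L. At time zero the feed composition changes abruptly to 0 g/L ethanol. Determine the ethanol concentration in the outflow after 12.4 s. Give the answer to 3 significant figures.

Mass balance on the solute (V constant): V dC/dt = Q(C_in − C).
Time constant τ = V/Q = 14.4/0.429 = 33.566 s.
C approaches C_in exponentially: C(t) = C_in + (C₀ − C_in) e^(−t/τ).
C(12.4) = 0 + (4.30 − 0)·e^(−12.4/33.566) = 0 + (4.3000)·0.69114 = 2.9719 g/L.

2.97 g/L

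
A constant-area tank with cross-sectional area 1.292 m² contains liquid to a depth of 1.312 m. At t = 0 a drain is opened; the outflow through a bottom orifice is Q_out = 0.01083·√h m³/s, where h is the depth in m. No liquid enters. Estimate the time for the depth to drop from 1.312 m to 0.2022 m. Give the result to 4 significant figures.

Accumulation of liquid (constant cross-section A): A dh/dt = −0.01083 √h.
This is separable: 2 d(√h)/dt = −0.01083/A, so √h = √h₀ − (0.01083/(2A)) t.
t = 2A(√h₀ − √h)/0.01083 = 2·1.292·(√1.312 − √0.2022)/0.01083
  = 2.58400 × (1.14543 − 0.449667) / 0.01083 = 166.006 s.

166.0 s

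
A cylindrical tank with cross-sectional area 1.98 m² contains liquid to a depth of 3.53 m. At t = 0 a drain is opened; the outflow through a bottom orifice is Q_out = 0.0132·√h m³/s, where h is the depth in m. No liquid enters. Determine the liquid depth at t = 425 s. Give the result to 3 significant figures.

With no inflow, A dh/dt = −0.0132 √h.
This is separable: 2 d(√h)/dt = −0.0132/A, so √h = √h₀ − (0.0132/(2A)) t.
√h = √3.53 − 0.0132·425/(2·1.98) = 1.8788 − 1.4167 = 0.46216.
h = 0.46216² = 0.21359 m.

0.214 m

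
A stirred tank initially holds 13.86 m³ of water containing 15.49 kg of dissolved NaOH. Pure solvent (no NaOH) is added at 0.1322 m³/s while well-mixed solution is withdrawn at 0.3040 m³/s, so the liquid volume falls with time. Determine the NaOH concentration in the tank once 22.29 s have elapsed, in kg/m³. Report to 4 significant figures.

0.8714 kg/m³

Total volume: dV/dt = Q_in − Q_out = -0.171800 m³/s, so V(t) = 13.86 − 0.171800 t and V(22.29) = 10.0306 m³.
No NaOH enters, so dm/dt = −Q_out · (m/V).
dm/m = −Q_out dt/(V₀ − 0.171800 t); integrating gives ln(m/m₀) = −(Q_out/(Q_in−Q_out)) ln(V/V₀).
m = m₀ (V₀/V)^(Q_out/(Q_in−Q_out)) = 15.49 × (13.86/10.0306)^(-1.76950) = 8.74073 kg.
C = m/V = 8.74073/10.0306 = 0.871408 kg/m³.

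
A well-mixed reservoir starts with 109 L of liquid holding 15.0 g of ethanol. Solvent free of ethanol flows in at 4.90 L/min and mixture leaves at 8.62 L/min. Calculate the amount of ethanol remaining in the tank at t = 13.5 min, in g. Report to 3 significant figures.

3.59 g

Total volume: dV/dt = Q_in − Q_out = -3.7200 L/min, so V(t) = 109 − 3.7200 t and V(13.5) = 58.780 L.
Species balance (pure solvent in): dm/dt = −Q_out · m/V(t).
Separate: dm/m = −Q_out dt/V(t) ⇒ ln(m/m₀) = −(Q_out/(Q_in−Q_out)) ln(V/V₀).
m = m₀ (V₀/V)^(Q_out/(Q_in−Q_out)) = 15.0 × (109/58.780)^(-2.3172) = 3.5861 g.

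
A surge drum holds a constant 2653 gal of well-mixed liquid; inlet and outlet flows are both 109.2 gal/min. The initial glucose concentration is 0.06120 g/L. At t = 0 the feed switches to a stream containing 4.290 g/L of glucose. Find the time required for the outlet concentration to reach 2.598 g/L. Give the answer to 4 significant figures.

Accumulation = in − out for the solute gives V dC/dt = Q(C_in − C), so τ = V/Q = 24.2949 min.
C(t) = C_in + (C₀ − C_in) e^(−t/τ). Set C = 2.598 and solve for t:
e^(−t/τ) = (C − C_in)/(C₀ − C_in) = (2.598 − 4.290)/(0.06120 − 4.290) = 0.400114
t = −τ ln(…) = 24.2949 × 0.916007 = 22.2543 min.

22.25 min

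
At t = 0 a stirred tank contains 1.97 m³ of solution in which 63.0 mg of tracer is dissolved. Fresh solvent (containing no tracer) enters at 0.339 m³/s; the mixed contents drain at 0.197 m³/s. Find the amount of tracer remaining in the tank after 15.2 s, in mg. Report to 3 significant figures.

22.6 mg

Let m(t) be the amount of tracer. Volume: V(t) = V₀ + (Q_in − Q_out) t = 1.97 + 0.14200 t; V(15.2) = 4.1284 m³.
Solute balance: dm/dt = 0 − Q_out C = −Q_out m/V(t).
Separate: dm/m = −Q_out dt/V(t) ⇒ ln(m/m₀) = −(Q_out/(Q_in−Q_out)) ln(V/V₀).
m = m₀ (V₀/V)^(Q_out/(Q_in−Q_out)) = 63.0 × (1.97/4.1284)^(1.3873) = 22.572 mg.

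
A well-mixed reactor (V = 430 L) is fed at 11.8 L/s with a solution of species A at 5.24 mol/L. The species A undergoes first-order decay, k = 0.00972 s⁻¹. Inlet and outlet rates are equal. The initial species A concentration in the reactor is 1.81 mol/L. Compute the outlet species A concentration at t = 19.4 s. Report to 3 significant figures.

2.87 mol/L

Accumulation = in − out − consumed: V dC/dt = Q C_in − Q C − k V C.
dC/dt = (Q/V) C_in − (Q/V + k) C; effective rate a = Q/V + k = 0.027442 + 0.00972 = 0.037162 s⁻¹.
C_ss = Q C_in/(Q + kV) = 3.8694 mol/L; C(t) = C_ss + (C₀ − C_ss) e^(−a t).
C(19.4) = 3.8694 + (-2.0594)·e^(−0.037162·19.4) = 3.8694 + (-2.0594)·0.48629 = 2.8679 mol/L.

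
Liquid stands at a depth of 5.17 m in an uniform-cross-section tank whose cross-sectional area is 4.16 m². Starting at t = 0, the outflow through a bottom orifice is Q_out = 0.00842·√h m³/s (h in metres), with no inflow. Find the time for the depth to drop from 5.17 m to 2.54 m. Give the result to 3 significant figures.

With no inflow, A dh/dt = −0.00842 √h.
Separate and integrate: 2(√h − √h₀) = −(0.00842/A) t.
t = 2A(√h₀ − √h)/0.00842 = 2·4.16·(√5.17 − √2.54)/0.00842
  = 8.3200 × (2.2738 − 1.5937) / 0.00842 = 671.95 s.

672 s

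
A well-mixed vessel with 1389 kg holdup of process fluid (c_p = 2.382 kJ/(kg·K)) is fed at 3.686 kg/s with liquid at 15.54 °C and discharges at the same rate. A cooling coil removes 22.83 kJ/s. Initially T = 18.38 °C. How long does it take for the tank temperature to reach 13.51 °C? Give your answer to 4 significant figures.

First-law balance (no shaft work): M c_p dT/dt = ṁ c_p (T_in − T) − 22.83.
τ = M/ṁ = 376.831 s; T_ss = T_in − Q̇/(ṁ c_p) = 12.9398 °C.
T(t) = T_ss + (T₀ − T_ss) e^(−t/τ). Set T = 13.51:
e^(−t/τ) = (13.51 − 12.9398)/(18.38 − 12.9398) = 0.104814
t = −376.831 · ln(0.104814) = 849.967 s.

850.0 s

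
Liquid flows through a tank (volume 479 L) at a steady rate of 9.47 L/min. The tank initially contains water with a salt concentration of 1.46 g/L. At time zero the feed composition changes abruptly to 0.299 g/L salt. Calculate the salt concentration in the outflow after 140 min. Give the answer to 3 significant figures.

Transient balance on the dissolved component: V dC/dt = Q(C_in − C).
So dC/dt = (C_in − C)/τ with τ = V/Q = 479/9.47 = 50.581 min.
Integrating: C(t) = C_in + (C₀ − C_in) e^(−t/τ).
C(140) = 0.299 + (1.46 − 0.299)·e^(−140/50.581) = 0.299 + (1.1610)·0.062797 = 0.37191 g/L.

0.372 g/L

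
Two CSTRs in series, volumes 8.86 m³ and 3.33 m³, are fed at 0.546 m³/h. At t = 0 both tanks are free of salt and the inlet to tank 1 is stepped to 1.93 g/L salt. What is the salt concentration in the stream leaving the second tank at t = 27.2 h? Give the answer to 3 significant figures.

1.36 g/L

Species balance on tank i: dCᵢ/dt = (Cᵢ₋₁ − Cᵢ)/τᵢ with τᵢ = Vᵢ/Q.
τ₁ = 8.86/0.546 = 16.227 h; τ₂ = 3.33/0.546 = 6.0989 h.
Tank 1: C₁ = C_in(1 − e^(−t/τ₁)). Tank 2 (τ₁ ≠ τ₂): C₂ = C_in[1 − (τ₁ e^(−t/τ₁) − τ₂ e^(−t/τ₂))/(τ₁ − τ₂)].
At t = 27.2: e^(−t/τ₁) = 0.18708, e^(−t/τ₂) = 0.011564.
C₂ = 1.93·[1 − (16.227·0.18708 − 6.0989·0.011564)/(10.128)] = 1.93·0.70723 = 1.3649 g/L.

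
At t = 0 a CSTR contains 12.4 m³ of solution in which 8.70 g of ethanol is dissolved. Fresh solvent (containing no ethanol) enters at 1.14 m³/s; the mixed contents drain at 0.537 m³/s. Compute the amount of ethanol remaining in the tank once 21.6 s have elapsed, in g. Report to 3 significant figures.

4.59 g

Let m(t) be the amount of ethanol. Volume: V(t) = V₀ + (Q_in − Q_out) t = 12.4 + 0.60300 t; V(21.6) = 25.425 m³.
No ethanol enters, so dm/dt = −Q_out · (m/V).
Separate: dm/m = −Q_out dt/V(t) ⇒ ln(m/m₀) = −(Q_out/(Q_in−Q_out)) ln(V/V₀).
m = m₀ (V₀/V)^(Q_out/(Q_in−Q_out)) = 8.70 × (12.4/25.425)^(0.89055) = 4.5900 g.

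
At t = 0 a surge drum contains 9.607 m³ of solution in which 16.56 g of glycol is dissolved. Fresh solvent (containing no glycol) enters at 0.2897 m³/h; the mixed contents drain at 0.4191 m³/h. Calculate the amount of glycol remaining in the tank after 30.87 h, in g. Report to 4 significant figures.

2.904 g

Total volume: dV/dt = Q_in − Q_out = -0.129400 m³/h, so V(t) = 9.607 − 0.129400 t and V(30.87) = 5.61242 m³.
Solute balance: dm/dt = 0 − Q_out C = −Q_out m/V(t).
dm/m = −Q_out dt/(V₀ − 0.129400 t); integrating gives ln(m/m₀) = −(Q_out/(Q_in−Q_out)) ln(V/V₀).
m = m₀ (V₀/V)^(Q_out/(Q_in−Q_out)) = 16.56 × (9.607/5.61242)^(-3.23879) = 2.90405 g.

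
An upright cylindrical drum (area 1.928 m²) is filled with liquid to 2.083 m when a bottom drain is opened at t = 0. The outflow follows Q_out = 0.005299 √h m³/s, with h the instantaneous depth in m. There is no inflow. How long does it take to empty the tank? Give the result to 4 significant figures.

1050 s

A dh/dt = −Q_out = −0.005299 √h.
This is separable: 2 d(√h)/dt = −0.005299/A, so √h = √h₀ − (0.005299/(2A)) t.
Tank is empty when √h = 0: t_empty = 2A√h₀/0.005299.
t_empty = 2·1.928·√2.083/0.005299 = 3.85600·1.44326/0.005299 = 1050.24 s.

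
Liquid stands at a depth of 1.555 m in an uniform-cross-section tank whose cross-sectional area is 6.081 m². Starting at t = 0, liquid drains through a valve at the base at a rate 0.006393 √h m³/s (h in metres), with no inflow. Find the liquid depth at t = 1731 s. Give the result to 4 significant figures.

0.1136 m

With no inflow, A dh/dt = −0.006393 √h.
This is separable: 2 d(√h)/dt = −0.006393/A, so √h = √h₀ − (0.006393/(2A)) t.
√h = √1.555 − 0.006393·1731/(2·6.081) = 1.24700 − 0.909907 = 0.337090.
h = 0.337090² = 0.113630 m.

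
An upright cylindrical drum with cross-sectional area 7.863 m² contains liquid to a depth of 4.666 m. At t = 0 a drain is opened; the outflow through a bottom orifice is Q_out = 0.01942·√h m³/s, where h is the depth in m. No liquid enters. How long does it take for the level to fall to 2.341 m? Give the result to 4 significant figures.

510.2 s

A dh/dt = −Q_out = −0.01942 √h.
Separate and integrate: 2(√h − √h₀) = −(0.01942/A) t.
t = 2A(√h₀ − √h)/0.01942 = 2·7.863·(√4.666 − √2.341)/0.01942
  = 15.7260 × (2.16009 − 1.53003) / 0.01942 = 510.212 s.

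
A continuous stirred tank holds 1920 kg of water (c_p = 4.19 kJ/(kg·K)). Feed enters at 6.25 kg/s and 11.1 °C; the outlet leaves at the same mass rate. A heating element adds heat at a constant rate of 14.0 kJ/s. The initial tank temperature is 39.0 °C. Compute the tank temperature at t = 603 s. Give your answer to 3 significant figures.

15.5 °C

Heat balance on the well-mixed liquid: M c_p dT/dt = ṁ c_p (T_in − T) + 14.0.
Rearrange: dT/dt = (T_ss − T)/τ with τ = M/ṁ = 307.20 s and T_ss = T_in + Q̇/(ṁ c_p) = 11.635 °C.
Solution: T(t) = T_ss + (T₀ − T_ss) e^(−t/τ).
T(603) = 11.635 + (27.365)·e^(−603/307.20) = 11.635 + (27.365)·0.14045 = 15.478 °C.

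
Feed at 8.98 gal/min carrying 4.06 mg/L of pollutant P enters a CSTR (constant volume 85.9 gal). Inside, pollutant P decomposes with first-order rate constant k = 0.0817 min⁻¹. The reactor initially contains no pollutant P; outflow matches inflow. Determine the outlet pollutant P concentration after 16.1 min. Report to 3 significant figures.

V dC/dt = Q(C_in − C) − k V C.
This is linear with rate a = Q/V + k = 0.18624 min⁻¹.
C_ss = Q C_in/(Q + kV) = 2.2790 mg/L; C(t) = C_ss + (C₀ − C_ss) e^(−a t).
C(16.1) = 2.2790 + (-2.2790)·e^(−0.18624·16.1) = 2.2790 + (-2.2790)·0.049863 = 2.1653 mg/L.

2.17 mg/L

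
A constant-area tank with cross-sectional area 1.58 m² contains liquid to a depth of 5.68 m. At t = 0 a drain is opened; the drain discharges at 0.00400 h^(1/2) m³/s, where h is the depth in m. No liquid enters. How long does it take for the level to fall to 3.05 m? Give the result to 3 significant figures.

503 s

A dh/dt = −Q_out = −0.00400 √h.
This is separable: 2 d(√h)/dt = −0.00400/A, so √h = √h₀ − (0.00400/(2A)) t.
t = 2A(√h₀ − √h)/0.00400 = 2·1.58·(√5.68 − √3.05)/0.00400
  = 3.1600 × (2.3833 − 1.7464) / 0.00400 = 503.11 s.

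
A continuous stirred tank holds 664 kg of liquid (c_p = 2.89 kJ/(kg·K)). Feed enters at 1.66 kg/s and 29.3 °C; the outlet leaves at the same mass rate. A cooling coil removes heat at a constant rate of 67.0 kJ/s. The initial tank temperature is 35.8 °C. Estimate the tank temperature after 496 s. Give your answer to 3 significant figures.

21.3 °C

Heat balance on the well-mixed liquid: M c_p dT/dt = ṁ c_p (T_in − T) − 67.0.
Rearrange: dT/dt = (T_ss − T)/τ with τ = M/ṁ = 400.00 s and T_ss = T_in − Q̇/(ṁ c_p) = 15.334 °C.
This is linear first-order; T(t) = T_ss + (T₀ − T_ss) e^(−t/τ).
T(496) = 15.334 + (20.466)·e^(−496/400.00) = 15.334 + (20.466)·0.28938 = 21.257 °C.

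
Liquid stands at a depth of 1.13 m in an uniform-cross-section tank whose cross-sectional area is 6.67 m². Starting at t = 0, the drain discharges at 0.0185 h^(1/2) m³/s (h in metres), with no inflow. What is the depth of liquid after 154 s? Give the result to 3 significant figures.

0.722 m

Unsteady balance on liquid volume: A dh/dt = −0.0185 √h.
∫ h^(−1/2) dh = −(0.0185/A) ∫ dt, giving 2√h = 2√h₀ − (0.0185/A) t.
√h = √1.13 − 0.0185·154/(2·6.67) = 1.0630 − 0.21357 = 0.84945.
h = 0.84945² = 0.72156 m.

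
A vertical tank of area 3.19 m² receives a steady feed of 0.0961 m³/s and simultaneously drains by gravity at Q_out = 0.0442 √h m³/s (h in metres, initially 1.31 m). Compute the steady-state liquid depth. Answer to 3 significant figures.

Level balance: A dh/dt = 0.0961 − 0.0442 √h. Setting dh/dt = 0:
Q_in = 0.0442 √h_ss ⇒ √h_ss = 0.0961/0.0442 = 2.1742.
h_ss = 2.1742² = 4.7272 m. (Since h₀ = 1.31 m < h_ss, the level will rise toward this value.)

4.73 m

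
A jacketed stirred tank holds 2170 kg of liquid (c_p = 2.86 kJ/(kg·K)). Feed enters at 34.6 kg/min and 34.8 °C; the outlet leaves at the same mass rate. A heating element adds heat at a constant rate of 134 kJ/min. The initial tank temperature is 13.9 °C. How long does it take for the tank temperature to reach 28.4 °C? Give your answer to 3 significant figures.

Energy balance: M c_p dT/dt = ṁ c_p (T_in − T) + 134.
τ = M/ṁ = 62.717 min; T_ss = T_in + Q̇/(ṁ c_p) = 36.154 °C.
T(t) = T_ss + (T₀ − T_ss) e^(−t/τ). Set T = 28.4:
e^(−t/τ) = (28.4 − 36.154)/(13.9 − 36.154) = 0.34844
t = −62.717 · ln(0.34844) = 66.122 min.

66.1 min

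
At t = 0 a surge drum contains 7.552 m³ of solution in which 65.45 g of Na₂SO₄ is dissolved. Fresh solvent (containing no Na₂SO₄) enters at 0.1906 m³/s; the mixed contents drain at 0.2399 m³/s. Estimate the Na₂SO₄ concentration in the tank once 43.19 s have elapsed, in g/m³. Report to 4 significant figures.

2.408 g/m³

Let m(t) be the amount of Na₂SO₄. Volume: V(t) = V₀ + (Q_in − Q_out) t = 7.552 − 0.0493000 t; V(43.19) = 5.42273 m³.
No Na₂SO₄ enters, so dm/dt = −Q_out · (m/V).
dm/m = −Q_out dt/(V₀ − 0.0493000 t); integrating gives ln(m/m₀) = −(Q_out/(Q_in−Q_out)) ln(V/V₀).
m = m₀ (V₀/V)^(Q_out/(Q_in−Q_out)) = 65.45 × (7.552/5.42273)^(-4.86613) = 13.0601 g.
C = m/V = 13.0601/5.42273 = 2.40841 g/m³.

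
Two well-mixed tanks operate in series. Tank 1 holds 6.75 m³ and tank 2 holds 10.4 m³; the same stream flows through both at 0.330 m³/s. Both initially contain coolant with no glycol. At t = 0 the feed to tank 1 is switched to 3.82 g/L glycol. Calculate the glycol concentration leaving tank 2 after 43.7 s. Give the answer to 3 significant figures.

Each tank obeys Vᵢ dCᵢ/dt = Q(Cᵢ₋₁ − Cᵢ), so τᵢ = Vᵢ/Q.
τ₁ = 6.75/0.330 = 20.455 s; τ₂ = 10.4/0.330 = 31.515 s.
Tank 1: C₁ = C_in(1 − e^(−t/τ₁)). Tank 2 (τ₁ ≠ τ₂): C₂ = C_in[1 − (τ₁ e^(−t/τ₁) − τ₂ e^(−t/τ₂))/(τ₁ − τ₂)].
At t = 43.7: e^(−t/τ₁) = 0.11807, e^(−t/τ₂) = 0.24991.
C₂ = 3.82·[1 − (20.455·0.11807 − 31.515·0.24991)/(-11.061)] = 3.82·0.50627 = 1.9339 g/L.

1.93 g/L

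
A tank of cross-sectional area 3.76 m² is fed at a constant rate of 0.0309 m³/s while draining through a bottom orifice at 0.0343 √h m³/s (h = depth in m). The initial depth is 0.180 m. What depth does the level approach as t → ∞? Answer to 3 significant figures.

0.812 m

A dh/dt = Q_in − 0.0343 √h. Steady state requires inflow = outflow:
Q_in = 0.0343 √h_ss ⇒ √h_ss = 0.0309/0.0343 = 0.90087.
h_ss = 0.90087² = 0.81158 m. (Since h₀ = 0.180 m < h_ss, the level will rise toward this value.)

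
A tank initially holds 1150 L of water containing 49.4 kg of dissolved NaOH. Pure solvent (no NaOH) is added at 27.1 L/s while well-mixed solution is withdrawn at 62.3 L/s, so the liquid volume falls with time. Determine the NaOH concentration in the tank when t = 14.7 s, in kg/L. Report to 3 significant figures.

0.0271 kg/L

Let m(t) be the amount of NaOH. Volume: V(t) = V₀ + (Q_in − Q_out) t = 1150 − 35.200 t; V(14.7) = 632.56 L.
No NaOH enters, so dm/dt = −Q_out · (m/V).
dm/m = −Q_out dt/(V₀ − 35.200 t); integrating gives ln(m/m₀) = −(Q_out/(Q_in−Q_out)) ln(V/V₀).
m = m₀ (V₀/V)^(Q_out/(Q_in−Q_out)) = 49.4 × (1150/632.56)^(-1.7699) = 17.150 kg.
C = m/V = 17.150/632.56 = 0.027113 kg/L.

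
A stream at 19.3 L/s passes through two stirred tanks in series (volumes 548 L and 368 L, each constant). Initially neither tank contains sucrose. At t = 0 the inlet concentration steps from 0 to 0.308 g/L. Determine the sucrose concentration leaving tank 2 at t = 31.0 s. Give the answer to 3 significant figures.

Each tank obeys Vᵢ dCᵢ/dt = Q(Cᵢ₋₁ − Cᵢ), so τᵢ = Vᵢ/Q.
τ₁ = 548/19.3 = 28.394 s; τ₂ = 368/19.3 = 19.067 s.
Solving the cascade with C₁(0)=C₂(0)=0 gives C₂(t) = C_in[1 − (τ₁ e^(−t/τ₁) − τ₂ e^(−t/τ₂))/(τ₁ − τ₂)].
At t = 31.0: e^(−t/τ₁) = 0.33562, e^(−t/τ₂) = 0.19675.
C₂ = 0.308·[1 − (28.394·0.33562 − 19.067·0.19675)/(9.3264)] = 0.308·0.38048 = 0.11719 g/L.

0.117 g/L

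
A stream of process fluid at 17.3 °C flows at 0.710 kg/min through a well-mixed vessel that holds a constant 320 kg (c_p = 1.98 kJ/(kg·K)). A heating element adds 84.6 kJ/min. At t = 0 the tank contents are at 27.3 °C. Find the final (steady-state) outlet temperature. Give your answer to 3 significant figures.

Energy balance: M c_p dT/dt = ṁ c_p (T_in − T) + 84.6.
At steady state dT/dt = 0 ⇒ T_ss = T_in + Q̇/(ṁ c_p) = 17.3 + 84.6/(0.710·1.98) = 77.479 °C.

77.5 °C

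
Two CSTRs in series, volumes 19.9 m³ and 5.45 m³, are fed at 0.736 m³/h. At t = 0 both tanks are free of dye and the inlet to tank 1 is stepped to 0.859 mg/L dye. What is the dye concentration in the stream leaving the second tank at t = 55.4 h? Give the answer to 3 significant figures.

Species balance on tank i: dCᵢ/dt = (Cᵢ₋₁ − Cᵢ)/τᵢ with τᵢ = Vᵢ/Q.
τ₁ = 19.9/0.736 = 27.038 h; τ₂ = 5.45/0.736 = 7.4049 h.
Tank 1: C₁ = C_in(1 − e^(−t/τ₁)). Tank 2 (τ₁ ≠ τ₂): C₂ = C_in[1 − (τ₁ e^(−t/τ₁) − τ₂ e^(−t/τ₂))/(τ₁ − τ₂)].
At t = 55.4: e^(−t/τ₁) = 0.12887, e^(−t/τ₂) = 0.00056339.
C₂ = 0.859·[1 − (27.038·0.12887 − 7.4049·0.00056339)/(19.633)] = 0.859·0.82274 = 0.70673 mg/L.

0.707 mg/L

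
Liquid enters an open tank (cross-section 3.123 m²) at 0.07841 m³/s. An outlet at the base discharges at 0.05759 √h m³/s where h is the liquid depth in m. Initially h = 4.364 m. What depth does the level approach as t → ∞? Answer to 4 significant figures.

Accumulation of liquid (constant cross-section A): A dh/dt = Q_in − 0.05759 √h. At steady state dh/dt = 0:
Q_in = 0.05759 √h_ss ⇒ √h_ss = 0.07841/0.05759 = 1.36152.
h_ss = 1.36152² = 1.85374 m. (Since h₀ = 4.364 m > h_ss, the level will fall toward this value.)

1.854 m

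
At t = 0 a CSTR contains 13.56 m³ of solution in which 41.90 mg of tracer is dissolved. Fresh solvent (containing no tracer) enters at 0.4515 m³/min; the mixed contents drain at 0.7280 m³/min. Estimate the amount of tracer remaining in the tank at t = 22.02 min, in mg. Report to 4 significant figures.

Let m(t) be the amount of tracer. Volume: V(t) = V₀ + (Q_in − Q_out) t = 13.56 − 0.276500 t; V(22.02) = 7.47147 m³.
Species balance (pure solvent in): dm/dt = −Q_out · m/V(t).
Separate: dm/m = −Q_out dt/V(t) ⇒ ln(m/m₀) = −(Q_out/(Q_in−Q_out)) ln(V/V₀).
m = m₀ (V₀/V)^(Q_out/(Q_in−Q_out)) = 41.90 × (13.56/7.47147)^(-2.63291) = 8.72319 mg.

8.723 mg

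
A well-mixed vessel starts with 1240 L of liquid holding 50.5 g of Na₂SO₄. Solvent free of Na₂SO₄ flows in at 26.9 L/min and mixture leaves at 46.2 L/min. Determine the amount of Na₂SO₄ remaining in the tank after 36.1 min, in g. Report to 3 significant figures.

Let m(t) be the amount of Na₂SO₄. Volume: V(t) = V₀ + (Q_in − Q_out) t = 1240 − 19.300 t; V(36.1) = 543.27 L.
Solute balance: dm/dt = 0 − Q_out C = −Q_out m/V(t).
dm/m = −Q_out dt/(V₀ − 19.300 t); integrating gives ln(m/m₀) = −(Q_out/(Q_in−Q_out)) ln(V/V₀).
m = m₀ (V₀/V)^(Q_out/(Q_in−Q_out)) = 50.5 × (1240/543.27)^(-2.3938) = 7.0040 g.

7.00 g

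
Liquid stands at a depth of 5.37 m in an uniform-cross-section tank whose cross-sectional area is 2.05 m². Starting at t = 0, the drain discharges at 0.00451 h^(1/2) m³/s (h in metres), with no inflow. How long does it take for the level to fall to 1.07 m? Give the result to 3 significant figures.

Unsteady balance on liquid volume: A dh/dt = −0.00451 √h.
∫ h^(−1/2) dh = −(0.00451/A) ∫ dt, giving 2√h = 2√h₀ − (0.00451/A) t.
t = 2A(√h₀ − √h)/0.00451 = 2·2.05·(√5.37 − √1.07)/0.00451
  = 4.1000 × (2.3173 − 1.0344) / 0.00451 = 1166.3 s.

1170 s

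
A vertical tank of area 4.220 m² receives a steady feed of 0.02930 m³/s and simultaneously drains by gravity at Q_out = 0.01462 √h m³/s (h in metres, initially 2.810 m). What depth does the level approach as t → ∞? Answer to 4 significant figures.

4.016 m

A dh/dt = Q_in − 0.01462 √h. Steady state requires inflow = outflow:
Q_in = 0.01462 √h_ss ⇒ √h_ss = 0.02930/0.01462 = 2.00410.
h_ss = 2.00410² = 4.01643 m. (Since h₀ = 2.810 m < h_ss, the level will rise toward this value.)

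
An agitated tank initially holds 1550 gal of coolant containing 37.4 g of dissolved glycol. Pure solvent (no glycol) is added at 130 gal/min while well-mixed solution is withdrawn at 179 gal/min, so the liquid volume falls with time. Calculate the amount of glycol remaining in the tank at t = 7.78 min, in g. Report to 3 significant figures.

Let m(t) be the amount of glycol. Volume: V(t) = V₀ + (Q_in − Q_out) t = 1550 − 49.000 t; V(7.78) = 1168.8 gal.
Species balance (pure solvent in): dm/dt = −Q_out · m/V(t).
Separate: dm/m = −Q_out dt/V(t) ⇒ ln(m/m₀) = −(Q_out/(Q_in−Q_out)) ln(V/V₀).
m = m₀ (V₀/V)^(Q_out/(Q_in−Q_out)) = 37.4 × (1550/1168.8)^(-3.6531) = 13.336 g.

13.3 g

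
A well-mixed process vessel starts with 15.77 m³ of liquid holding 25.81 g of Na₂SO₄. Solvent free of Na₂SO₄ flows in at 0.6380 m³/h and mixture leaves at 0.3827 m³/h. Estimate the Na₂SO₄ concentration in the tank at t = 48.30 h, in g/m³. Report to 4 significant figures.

0.3863 g/m³

Total volume: dV/dt = Q_in − Q_out = 0.255300 m³/h, so V(t) = 15.77 + 0.255300 t and V(48.30) = 28.1010 m³.
Species balance (pure solvent in): dm/dt = −Q_out · m/V(t).
dm/m = −Q_out dt/(V₀ + 0.255300 t); integrating gives ln(m/m₀) = −(Q_out/(Q_in−Q_out)) ln(V/V₀).
m = m₀ (V₀/V)^(Q_out/(Q_in−Q_out)) = 25.81 × (15.77/28.1010)^(1.49902) = 10.8567 g.
C = m/V = 10.8567/28.1010 = 0.386347 g/m³.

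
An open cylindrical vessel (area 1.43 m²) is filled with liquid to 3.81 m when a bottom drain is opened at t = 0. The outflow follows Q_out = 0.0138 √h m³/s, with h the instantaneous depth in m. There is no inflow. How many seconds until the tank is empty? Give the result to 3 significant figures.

With no inflow, A dh/dt = −0.0138 √h.
Separate and integrate: 2(√h − √h₀) = −(0.0138/A) t.
Tank is empty when √h = 0: t_empty = 2A√h₀/0.0138.
t_empty = 2·1.43·√3.81/0.0138 = 2.8600·1.9519/0.0138 = 404.53 s.

405 s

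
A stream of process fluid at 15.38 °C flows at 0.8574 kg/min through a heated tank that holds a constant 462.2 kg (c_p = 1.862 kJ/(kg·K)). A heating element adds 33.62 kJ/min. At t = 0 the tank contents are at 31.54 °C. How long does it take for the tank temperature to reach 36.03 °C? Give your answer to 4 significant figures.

1339 min

M c_p dT/dt = ṁ c_p (T_in − T) + Q̇.
τ = M/ṁ = 539.072 min; T_ss = T_in + Q̇/(ṁ c_p) = 36.4388 °C.
T(t) = T_ss + (T₀ − T_ss) e^(−t/τ). Set T = 36.03:
e^(−t/τ) = (36.03 − 36.4388)/(31.54 − 36.4388) = 0.0834575
t = −539.072 · ln(0.0834575) = 1338.74 min.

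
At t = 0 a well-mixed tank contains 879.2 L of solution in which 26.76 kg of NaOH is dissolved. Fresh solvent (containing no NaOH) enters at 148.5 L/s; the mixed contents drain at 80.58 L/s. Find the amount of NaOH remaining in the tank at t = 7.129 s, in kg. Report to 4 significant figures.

15.90 kg

Let m(t) be the amount of NaOH. Volume: V(t) = V₀ + (Q_in − Q_out) t = 879.2 + 67.9200 t; V(7.129) = 1363.40 L.
Solute balance: dm/dt = 0 − Q_out C = −Q_out m/V(t).
Separate: dm/m = −Q_out dt/V(t) ⇒ ln(m/m₀) = −(Q_out/(Q_in−Q_out)) ln(V/V₀).
m = m₀ (V₀/V)^(Q_out/(Q_in−Q_out)) = 26.76 × (879.2/1363.40)^(1.18640) = 15.9014 kg.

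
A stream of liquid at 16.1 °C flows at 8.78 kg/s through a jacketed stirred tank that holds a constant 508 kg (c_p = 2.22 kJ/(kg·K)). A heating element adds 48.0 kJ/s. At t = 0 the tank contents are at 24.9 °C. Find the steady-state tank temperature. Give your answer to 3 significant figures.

Unsteady energy balance on the tank contents: M c_p dT/dt = ṁ c_p (T_in − T) + 48.0.
At steady state dT/dt = 0 ⇒ T_ss = T_in + Q̇/(ṁ c_p) = 16.1 + 48.0/(8.78·2.22) = 18.563 °C.

18.6 °C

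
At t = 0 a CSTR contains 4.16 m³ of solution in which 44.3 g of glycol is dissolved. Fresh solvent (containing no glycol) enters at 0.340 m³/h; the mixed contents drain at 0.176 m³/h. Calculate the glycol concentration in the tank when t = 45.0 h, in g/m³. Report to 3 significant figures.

Let m(t) be the amount of glycol. Volume: V(t) = V₀ + (Q_in − Q_out) t = 4.16 + 0.16400 t; V(45.0) = 11.540 m³.
No glycol enters, so dm/dt = −Q_out · (m/V).
dm/m = −Q_out dt/(V₀ + 0.16400 t); integrating gives ln(m/m₀) = −(Q_out/(Q_in−Q_out)) ln(V/V₀).
m = m₀ (V₀/V)^(Q_out/(Q_in−Q_out)) = 44.3 × (4.16/11.540)^(1.0732) = 14.821 g.
C = m/V = 14.821/11.540 = 1.2843 g/m³.

1.28 g/m³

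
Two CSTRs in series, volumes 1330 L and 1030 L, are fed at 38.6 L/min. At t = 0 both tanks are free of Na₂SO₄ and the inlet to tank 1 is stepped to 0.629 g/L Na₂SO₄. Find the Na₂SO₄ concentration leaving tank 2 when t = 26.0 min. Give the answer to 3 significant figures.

Species balance on tank i: dCᵢ/dt = (Cᵢ₋₁ − Cᵢ)/τᵢ with τᵢ = Vᵢ/Q.
τ₁ = 1330/38.6 = 34.456 min; τ₂ = 1030/38.6 = 26.684 min.
Tank 1: C₁ = C_in(1 − e^(−t/τ₁)). Tank 2 (τ₁ ≠ τ₂): C₂ = C_in[1 − (τ₁ e^(−t/τ₁) − τ₂ e^(−t/τ₂))/(τ₁ − τ₂)].
At t = 26.0: e^(−t/τ₁) = 0.47021, e^(−t/τ₂) = 0.37743.
C₂ = 0.629·[1 − (34.456·0.47021 − 26.684·0.37743)/(7.7720)] = 0.629·0.21127 = 0.13289 g/L.

0.133 g/L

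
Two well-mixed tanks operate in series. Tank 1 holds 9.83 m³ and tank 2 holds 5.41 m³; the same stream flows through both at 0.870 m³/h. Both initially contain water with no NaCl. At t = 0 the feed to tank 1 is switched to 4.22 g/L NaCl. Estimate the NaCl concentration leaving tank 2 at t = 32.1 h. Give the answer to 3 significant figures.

3.70 g/L

Each tank obeys Vᵢ dCᵢ/dt = Q(Cᵢ₋₁ − Cᵢ), so τᵢ = Vᵢ/Q.
τ₁ = 9.83/0.870 = 11.299 h; τ₂ = 5.41/0.870 = 6.2184 h.
Tank 1: C₁ = C_in(1 − e^(−t/τ₁)). Tank 2 (τ₁ ≠ τ₂): C₂ = C_in[1 − (τ₁ e^(−t/τ₁) − τ₂ e^(−t/τ₂))/(τ₁ − τ₂)].
At t = 32.1: e^(−t/τ₁) = 0.058367, e^(−t/τ₂) = 0.0057296.
C₂ = 4.22·[1 − (11.299·0.058367 − 6.2184·0.0057296)/(5.0805)] = 4.22·0.87720 = 3.7018 g/L.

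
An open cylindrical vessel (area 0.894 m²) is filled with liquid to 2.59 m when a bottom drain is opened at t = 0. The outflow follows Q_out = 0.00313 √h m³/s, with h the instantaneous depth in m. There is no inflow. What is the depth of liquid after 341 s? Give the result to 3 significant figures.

1.02 m

A dh/dt = −Q_out = −0.00313 √h.
Separate and integrate: 2(√h − √h₀) = −(0.00313/A) t.
√h = √2.59 − 0.00313·341/(2·0.894) = 1.6093 − 0.59694 = 1.0124.
h = 1.0124² = 1.0250 m.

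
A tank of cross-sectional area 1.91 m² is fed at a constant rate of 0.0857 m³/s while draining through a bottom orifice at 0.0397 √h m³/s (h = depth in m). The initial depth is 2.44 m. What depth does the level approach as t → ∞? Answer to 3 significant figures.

Level balance: A dh/dt = 0.0857 − 0.0397 √h. Setting dh/dt = 0:
Q_in = 0.0397 √h_ss ⇒ √h_ss = 0.0857/0.0397 = 2.1587.
h_ss = 2.1587² = 4.6599 m. (Since h₀ = 2.44 m < h_ss, the level will rise toward this value.)

4.66 m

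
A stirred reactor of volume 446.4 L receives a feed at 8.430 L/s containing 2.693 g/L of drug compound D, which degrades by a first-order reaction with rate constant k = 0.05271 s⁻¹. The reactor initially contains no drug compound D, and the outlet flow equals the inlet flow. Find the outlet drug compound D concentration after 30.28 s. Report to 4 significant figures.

0.6291 g/L

V dC/dt = Q(C_in − C) − k V C.
This is linear with rate a = Q/V + k = 0.0715944 s⁻¹.
C_ss = Q C_in/(Q + kV) = 0.710331 g/L; C(t) = C_ss + (C₀ − C_ss) e^(−a t).
C(30.28) = 0.710331 + (-0.710331)·e^(−0.0715944·30.28) = 0.710331 + (-0.710331)·0.114420 = 0.629055 g/L.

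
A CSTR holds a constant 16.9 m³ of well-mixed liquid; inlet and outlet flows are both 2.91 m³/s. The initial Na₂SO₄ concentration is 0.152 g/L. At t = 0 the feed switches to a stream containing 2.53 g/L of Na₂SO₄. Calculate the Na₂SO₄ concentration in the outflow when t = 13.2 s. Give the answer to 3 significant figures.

2.29 g/L

Species balance on the tank: V dC/dt = Q(C_in − C).
Time constant τ = V/Q = 16.9/2.91 = 5.8076 s.
This is linear first-order; C(t) = C_in + (C₀ − C_in) e^(−t/τ).
C(13.2) = 2.53 + (0.152 − 2.53)·e^(−13.2/5.8076) = 2.53 + (-2.3780)·0.10301 = 2.2850 g/L.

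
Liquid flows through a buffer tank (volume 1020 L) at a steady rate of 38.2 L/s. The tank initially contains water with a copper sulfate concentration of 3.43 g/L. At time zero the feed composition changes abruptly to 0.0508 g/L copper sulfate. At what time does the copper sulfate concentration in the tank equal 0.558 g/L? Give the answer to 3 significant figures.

50.6 s

Unsteady species balance (constant V, well mixed): V dC/dt = Q(C_in − C), so τ = V/Q = 26.702 s.
C(t) = C_in + (C₀ − C_in) e^(−t/τ). Set C = 0.558 and solve for t:
e^(−t/τ) = (C − C_in)/(C₀ − C_in) = (0.558 − 0.0508)/(3.43 − 0.0508) = 0.15009
t = −τ ln(…) = 26.702 × 1.8965 = 50.639 s.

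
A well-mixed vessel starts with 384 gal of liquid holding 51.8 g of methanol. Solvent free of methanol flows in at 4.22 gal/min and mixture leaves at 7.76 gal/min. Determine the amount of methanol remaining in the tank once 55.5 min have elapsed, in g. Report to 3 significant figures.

10.8 g

Let m(t) be the amount of methanol. Volume: V(t) = V₀ + (Q_in − Q_out) t = 384 − 3.5400 t; V(55.5) = 187.53 gal.
Solute balance: dm/dt = 0 − Q_out C = −Q_out m/V(t).
dm/m = −Q_out dt/(V₀ − 3.5400 t); integrating gives ln(m/m₀) = −(Q_out/(Q_in−Q_out)) ln(V/V₀).
m = m₀ (V₀/V)^(Q_out/(Q_in−Q_out)) = 51.8 × (384/187.53)^(-2.1921) = 10.765 g.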